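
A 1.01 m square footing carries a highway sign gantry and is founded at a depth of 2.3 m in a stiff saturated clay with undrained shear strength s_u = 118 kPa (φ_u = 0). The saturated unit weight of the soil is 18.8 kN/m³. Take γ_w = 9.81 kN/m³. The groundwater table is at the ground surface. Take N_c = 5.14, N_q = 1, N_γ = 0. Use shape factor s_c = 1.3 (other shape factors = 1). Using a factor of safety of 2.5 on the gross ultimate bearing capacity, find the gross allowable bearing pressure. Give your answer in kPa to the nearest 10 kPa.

γ' = 18.8 − 9.81 = 8.99 kN/m³ (submerged throughout). q = 8.99 × 2.3 = 20.677 kPa.
c·N_c·s_c = 118 × 5.14 × 1.3 = 788.48 kPa
q·N_q = 20.677 × 1 = 20.677 kPa
q_ult = 788.48 + 20.677 = 809.15 kPa.
q_all = 809.15 / 2.5 = 323.66 kPa.

q_all ≈ 320 kPa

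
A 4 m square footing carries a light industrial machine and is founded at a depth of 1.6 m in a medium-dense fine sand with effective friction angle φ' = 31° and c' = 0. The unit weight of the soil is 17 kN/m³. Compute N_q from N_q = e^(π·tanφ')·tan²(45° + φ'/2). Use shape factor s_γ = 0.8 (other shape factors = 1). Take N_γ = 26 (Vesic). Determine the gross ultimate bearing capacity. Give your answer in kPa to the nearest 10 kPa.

q_ult ≈ 1270 kPa

tan31° = 0.6009, so N_q = e^(π×0.6009)·tan²(60.5°) = 6.604 × 3.124 = 20.63.
Effective surcharge at the founding depth q = γ·D_f = 17 × 1.6 = 27.2 kPa.
q_ult = q·N_q + 0.5·γ·B·N_γ·s_γ
     = 27.2 × 20.631 + 0.5 × 17 × 4 × 26 × 0.8
     = 561.16 + 707.2 = 1268.4 kPa.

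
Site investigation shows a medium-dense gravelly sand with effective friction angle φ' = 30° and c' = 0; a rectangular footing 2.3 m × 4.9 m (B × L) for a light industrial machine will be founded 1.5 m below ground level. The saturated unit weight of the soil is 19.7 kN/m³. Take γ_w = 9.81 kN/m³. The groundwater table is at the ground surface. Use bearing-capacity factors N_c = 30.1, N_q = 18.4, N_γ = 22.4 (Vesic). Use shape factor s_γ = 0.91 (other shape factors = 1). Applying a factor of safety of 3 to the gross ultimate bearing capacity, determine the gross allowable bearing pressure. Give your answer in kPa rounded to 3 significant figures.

q_all ≈ 168 kPa

γ' = 19.7 − 9.81 = 9.89 kN/m³ (submerged throughout). q = 9.89 × 1.5 = 14.835 kPa; the same γ' applies in the ½γBN_γ term.
q·N_q = 14.835 × 18.4 = 272.96 kPa
0.5·γ·B·N_γ·s_γ = 0.5 × 9.89 × 2.3 × 22.4 × 0.91 = 231.84 kPa
q_ult = 272.96 + 231.84 = 504.8 kPa.
q_all = q_ult / FS = 504.8 / 3 = 168.27 kPa.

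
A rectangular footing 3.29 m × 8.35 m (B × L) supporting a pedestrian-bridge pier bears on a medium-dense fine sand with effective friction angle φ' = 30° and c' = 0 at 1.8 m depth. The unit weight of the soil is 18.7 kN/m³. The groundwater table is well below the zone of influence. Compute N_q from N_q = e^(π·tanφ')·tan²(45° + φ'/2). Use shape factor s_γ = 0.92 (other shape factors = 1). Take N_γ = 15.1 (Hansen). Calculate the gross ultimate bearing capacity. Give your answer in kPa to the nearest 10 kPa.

tan30° = 0.5774, so N_q = e^(π×0.5774)·tan²(60°) = 6.134 × 3.0 = 18.4.
q = γ·D_f = 18.7 × 1.8 = 33.66 kPa.
q·N_q = 33.66 × 18.401 = 619.38 kPa
0.5·γ·B·N_γ·s_γ = 0.5 × 18.7 × 3.29 × 15.1 × 0.92 = 427.34 kPa
q_ult = 619.38 + 427.34 = 1046.7 kPa.

q_ult ≈ 1050 kPa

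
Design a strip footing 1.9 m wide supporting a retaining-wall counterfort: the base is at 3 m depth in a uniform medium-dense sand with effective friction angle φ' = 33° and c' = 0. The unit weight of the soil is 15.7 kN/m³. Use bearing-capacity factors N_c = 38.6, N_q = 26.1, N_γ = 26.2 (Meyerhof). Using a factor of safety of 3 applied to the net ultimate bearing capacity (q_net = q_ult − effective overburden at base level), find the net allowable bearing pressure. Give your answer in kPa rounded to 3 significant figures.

q_all(net) ≈ 524 kPa

Effective surcharge at the founding depth q = γ·D_f = 15.7 × 3 = 47.1 kPa.
q_ult = q·N_q + 0.5·γ·B·N_γ
     = 47.1 × 26.1 + 0.5 × 15.7 × 1.9 × 26.2
     = 1229.3 + 390.77 = 1620.1 kPa.
Net ultimate: q_net = 1620.1 − 47.1 = 1573 kPa.
q_all(net) = 1573 / 3 = 524.33 kPa.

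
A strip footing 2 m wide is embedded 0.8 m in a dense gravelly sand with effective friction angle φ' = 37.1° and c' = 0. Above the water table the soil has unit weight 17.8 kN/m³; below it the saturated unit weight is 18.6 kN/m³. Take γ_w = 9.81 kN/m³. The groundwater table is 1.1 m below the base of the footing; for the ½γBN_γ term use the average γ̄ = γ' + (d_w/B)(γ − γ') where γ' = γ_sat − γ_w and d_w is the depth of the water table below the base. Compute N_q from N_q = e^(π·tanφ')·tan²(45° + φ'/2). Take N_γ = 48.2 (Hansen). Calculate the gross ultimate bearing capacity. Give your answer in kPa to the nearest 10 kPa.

tan37.1° = 0.7563, so N_q = e^(π×0.7563)·tan²(63.55°) = 10.761 × 4.04 = 43.48.
Overburden at base level: q = 17.8 × 0.8 = 14.24 kPa.
The water table is 1.1 m below the base (< B = 2 m), so the ½γBN_γ term uses γ̄ = γ' + (d_w/B)(γ − γ') = 8.79 + (1.1/2)(17.8 − 8.79) = 13.746 kN/m³.
Surcharge term q·N_q = 14.24 × 43.481 = 619.17 kPa; self-weight term 0.5·γ·B·N_γ = 0.5 × 13.746 × 2 × 48.2 = 662.53 kPa.
q_ult = 619.17 + 662.53 = 1281.7 kPa.

q_ult ≈ 1280 kPa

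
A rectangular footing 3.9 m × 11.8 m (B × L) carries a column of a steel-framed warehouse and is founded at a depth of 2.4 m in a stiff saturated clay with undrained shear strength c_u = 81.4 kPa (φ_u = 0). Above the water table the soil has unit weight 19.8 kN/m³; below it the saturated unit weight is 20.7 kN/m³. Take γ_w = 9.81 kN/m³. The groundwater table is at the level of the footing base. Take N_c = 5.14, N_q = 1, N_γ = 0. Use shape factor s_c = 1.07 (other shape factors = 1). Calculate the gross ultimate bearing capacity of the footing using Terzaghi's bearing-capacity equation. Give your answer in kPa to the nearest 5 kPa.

q_ult ≈ 495 kPa

Effective surcharge at the founding depth q = γ·D_f = 19.8 × 2.4 = 47.52 kPa.
q_ult = c·N_c·s_c + q·N_q
     = 81.4 × 5.14 × 1.07 + 47.52 × 1
     = 447.68 + 47.52 = 495.2 kPa.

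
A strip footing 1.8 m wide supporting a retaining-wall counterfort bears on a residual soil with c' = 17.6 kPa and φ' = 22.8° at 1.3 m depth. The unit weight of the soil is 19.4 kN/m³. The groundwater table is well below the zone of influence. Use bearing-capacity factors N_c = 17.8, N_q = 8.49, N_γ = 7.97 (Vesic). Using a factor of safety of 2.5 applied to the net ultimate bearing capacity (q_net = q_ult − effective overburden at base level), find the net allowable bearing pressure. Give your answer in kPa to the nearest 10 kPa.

Effective surcharge at the founding depth q = γ·D_f = 19.4 × 1.3 = 25.22 kPa.
q_ult = c·N_c + q·N_q + 0.5·γ·B·N_γ
     = 17.6 × 17.8 + 25.22 × 8.49 + 0.5 × 19.4 × 1.8 × 7.97
     = 313.28 + 214.12 + 139.16 = 666.55 kPa.
Net ultimate: q_net = 666.55 − 25.22 = 641.33 kPa.
q_all(net) = 641.33 / 2.5 = 256.53 kPa.

q_all(net) ≈ 260 kPa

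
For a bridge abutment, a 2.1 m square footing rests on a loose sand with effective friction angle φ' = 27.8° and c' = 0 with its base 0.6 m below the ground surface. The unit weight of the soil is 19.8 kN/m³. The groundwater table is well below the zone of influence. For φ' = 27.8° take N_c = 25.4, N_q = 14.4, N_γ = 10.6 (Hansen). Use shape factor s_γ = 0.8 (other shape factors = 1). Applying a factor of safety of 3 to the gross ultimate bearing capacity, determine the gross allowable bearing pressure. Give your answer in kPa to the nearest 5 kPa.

q_all ≈ 115 kPa

q = γ·D_f = 19.8 × 0.6 = 11.88 kPa.
q·N_q = 11.88 × 14.4 = 171.07 kPa
0.5·γ·B·N_γ·s_γ = 0.5 × 19.8 × 2.1 × 10.6 × 0.8 = 176.3 kPa
q_ult = 171.07 + 176.3 = 347.37 kPa.
q_all = q_ult / FS = 347.37 / 3 = 115.79 kPa.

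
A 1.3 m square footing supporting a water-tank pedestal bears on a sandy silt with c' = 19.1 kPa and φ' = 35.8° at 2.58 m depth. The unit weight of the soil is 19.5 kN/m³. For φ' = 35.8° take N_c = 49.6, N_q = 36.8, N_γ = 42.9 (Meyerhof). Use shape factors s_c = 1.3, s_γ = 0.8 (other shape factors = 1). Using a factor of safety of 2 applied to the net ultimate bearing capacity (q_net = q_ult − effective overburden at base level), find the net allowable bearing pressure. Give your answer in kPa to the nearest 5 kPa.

Overburden at base level: q = 19.5 × 2.58 = 50.31 kPa.
Cohesion term c·N_c·s_c = 19.1 × 49.6 × 1.3 = 1231.6 kPa; surcharge term q·N_q = 50.31 × 36.8 = 1851.4 kPa; self-weight term 0.5·γ·B·N_γ·s_γ = 0.5 × 19.5 × 1.3 × 42.9 × 0.8 = 435.01 kPa.
q_ult = 1231.6 + 1851.4 + 435.01 = 3518 kPa.
Net ultimate: q_net = 3518 − 50.31 = 3467.7 kPa.
q_all(net) = 3467.7 / 2 = 1733.8 kPa.

q_all(net) ≈ 1735 kPa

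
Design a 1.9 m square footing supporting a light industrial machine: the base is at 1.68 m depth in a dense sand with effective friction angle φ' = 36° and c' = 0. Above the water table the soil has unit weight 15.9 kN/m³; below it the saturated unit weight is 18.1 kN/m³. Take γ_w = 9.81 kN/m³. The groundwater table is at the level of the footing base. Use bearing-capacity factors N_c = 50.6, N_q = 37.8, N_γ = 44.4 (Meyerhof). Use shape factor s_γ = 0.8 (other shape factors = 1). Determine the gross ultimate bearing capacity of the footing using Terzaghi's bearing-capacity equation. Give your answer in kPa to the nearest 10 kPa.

q_ult ≈ 1290 kPa

Effective surcharge at the founding depth q = γ·D_f = 15.9 × 1.68 = 26.712 kPa.
The water table coincides with the base, so in the self-weight term γ → γ' = 8.29 kN/m³.
q_ult = q·N_q + 0.5·γ·B·N_γ·s_γ
     = 26.712 × 37.8 + 0.5 × 8.29 × 1.9 × 44.4 × 0.8
     = 1009.7 + 279.74 = 1289.5 kPa.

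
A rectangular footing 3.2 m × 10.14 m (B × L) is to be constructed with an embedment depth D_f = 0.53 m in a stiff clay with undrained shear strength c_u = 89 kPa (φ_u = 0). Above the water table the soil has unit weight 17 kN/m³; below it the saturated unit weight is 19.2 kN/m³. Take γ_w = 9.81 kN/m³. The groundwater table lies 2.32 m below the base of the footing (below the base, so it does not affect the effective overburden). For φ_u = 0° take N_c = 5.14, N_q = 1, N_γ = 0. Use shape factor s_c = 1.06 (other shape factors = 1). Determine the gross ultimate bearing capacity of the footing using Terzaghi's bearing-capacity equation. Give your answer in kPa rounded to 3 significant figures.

q_ult ≈ 494 kPa

Effective surcharge at the founding depth q = γ·D_f = 17 × 0.53 = 9.01 kPa.
q_ult = c·N_c·s_c + q·N_q
     = 89 × 5.14 × 1.06 + 9.01 × 1
     = 484.91 + 9.01 = 493.92 kPa.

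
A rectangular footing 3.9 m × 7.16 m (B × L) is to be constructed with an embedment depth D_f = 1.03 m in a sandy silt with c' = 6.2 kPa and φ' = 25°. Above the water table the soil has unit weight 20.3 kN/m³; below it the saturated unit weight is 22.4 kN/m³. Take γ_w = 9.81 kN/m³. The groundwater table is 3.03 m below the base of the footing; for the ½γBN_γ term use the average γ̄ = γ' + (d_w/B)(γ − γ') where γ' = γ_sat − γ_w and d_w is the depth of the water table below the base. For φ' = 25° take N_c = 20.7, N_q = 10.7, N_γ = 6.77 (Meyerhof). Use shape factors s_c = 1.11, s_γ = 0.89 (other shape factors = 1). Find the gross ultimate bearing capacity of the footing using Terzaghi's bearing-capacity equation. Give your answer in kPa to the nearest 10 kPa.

q = γ·D_f = 20.3 × 1.03 = 20.909 kPa.
γ' = 12.59 kN/m³; averaging over the depth B below the base, γ̄ = γ' + (d_w/B)(γ − γ') = 18.58 kN/m³.
c·N_c·s_c = 6.2 × 20.7 × 1.11 = 142.46 kPa
q·N_q = 20.909 × 10.7 = 223.73 kPa
0.5·γ·B·N_γ·s_γ = 0.5 × 18.58 × 3.9 × 6.77 × 0.89 = 218.3 kPa
q_ult = 142.46 + 223.73 + 218.3 = 584.49 kPa.

q_ult ≈ 580 kPa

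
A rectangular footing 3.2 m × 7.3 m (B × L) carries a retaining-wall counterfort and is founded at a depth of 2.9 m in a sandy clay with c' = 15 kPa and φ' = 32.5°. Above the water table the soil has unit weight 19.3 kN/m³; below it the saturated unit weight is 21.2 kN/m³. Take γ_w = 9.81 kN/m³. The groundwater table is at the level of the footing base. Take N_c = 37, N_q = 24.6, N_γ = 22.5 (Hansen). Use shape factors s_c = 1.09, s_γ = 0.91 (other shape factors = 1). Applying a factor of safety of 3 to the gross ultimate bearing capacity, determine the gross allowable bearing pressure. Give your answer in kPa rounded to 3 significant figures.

Overburden at base level: q = 19.3 × 2.9 = 55.97 kPa.
Below the base the soil is submerged, so the ½γBN_γ term uses γ' = 21.2 − 9.81 = 11.39 kN/m³.
Cohesion term c·N_c·s_c = 15 × 37 × 1.09 = 604.95 kPa; surcharge term q·N_q = 55.97 × 24.6 = 1376.9 kPa; self-weight term 0.5·γ·B·N_γ·s_γ = 0.5 × 11.39 × 3.2 × 22.5 × 0.91 = 373.14 kPa.
q_ult = 604.95 + 1376.9 + 373.14 = 2354.9 kPa.
q_all = q_ult / FS = 2354.9 / 3 = 784.98 kPa.

q_all ≈ 785 kPa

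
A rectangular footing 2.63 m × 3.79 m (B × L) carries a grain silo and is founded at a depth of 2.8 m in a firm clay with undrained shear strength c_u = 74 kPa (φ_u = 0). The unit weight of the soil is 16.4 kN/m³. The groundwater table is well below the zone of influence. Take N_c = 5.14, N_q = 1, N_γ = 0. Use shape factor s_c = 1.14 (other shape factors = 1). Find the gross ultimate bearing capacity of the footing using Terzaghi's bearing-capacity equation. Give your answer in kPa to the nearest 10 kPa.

q = γ·D_f = 16.4 × 2.8 = 45.92 kPa.
c·N_c·s_c = 74 × 5.14 × 1.14 = 433.61 kPa
q·N_q = 45.92 × 1 = 45.92 kPa
q_ult = 433.61 + 45.92 = 479.53 kPa.

q_ult ≈ 480 kPa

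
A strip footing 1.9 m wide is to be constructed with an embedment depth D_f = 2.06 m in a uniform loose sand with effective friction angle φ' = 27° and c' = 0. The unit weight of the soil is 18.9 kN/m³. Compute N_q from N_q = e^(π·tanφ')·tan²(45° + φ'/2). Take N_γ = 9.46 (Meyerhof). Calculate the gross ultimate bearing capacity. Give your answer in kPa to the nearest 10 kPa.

q_ult ≈ 680 kPa

tan27° = 0.5095, so N_q = e^(π×0.5095)·tan²(58.5°) = 4.957 × 2.663 = 13.2.
q = γ·D_f = 18.9 × 2.06 = 38.934 kPa.
q·N_q = 38.934 × 13.199 = 513.9 kPa
0.5·γ·B·N_γ = 0.5 × 18.9 × 1.9 × 9.46 = 169.85 kPa
q_ult = 513.9 + 169.85 = 683.75 kPa.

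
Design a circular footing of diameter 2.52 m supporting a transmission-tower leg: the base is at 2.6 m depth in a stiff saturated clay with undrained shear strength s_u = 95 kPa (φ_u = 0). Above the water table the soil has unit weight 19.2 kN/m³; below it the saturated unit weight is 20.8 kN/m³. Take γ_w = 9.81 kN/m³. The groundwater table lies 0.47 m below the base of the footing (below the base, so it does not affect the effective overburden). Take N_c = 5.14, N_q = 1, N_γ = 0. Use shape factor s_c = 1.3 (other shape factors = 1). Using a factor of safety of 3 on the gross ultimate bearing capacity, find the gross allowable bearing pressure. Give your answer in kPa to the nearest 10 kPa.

q_all ≈ 230 kPa

Effective surcharge at the founding depth q = γ·D_f = 19.2 × 2.6 = 49.92 kPa.
q_ult = c·N_c·s_c + q·N_q
     = 95 × 5.14 × 1.3 + 49.92 × 1
     = 634.79 + 49.92 = 684.71 kPa.
q_all = 684.71 / 3 = 228.24 kPa.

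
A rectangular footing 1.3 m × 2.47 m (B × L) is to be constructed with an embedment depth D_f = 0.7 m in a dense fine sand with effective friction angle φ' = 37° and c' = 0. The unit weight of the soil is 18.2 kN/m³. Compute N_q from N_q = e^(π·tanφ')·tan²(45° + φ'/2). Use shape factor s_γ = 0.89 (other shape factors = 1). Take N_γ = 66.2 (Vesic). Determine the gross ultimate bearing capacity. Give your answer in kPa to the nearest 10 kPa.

q_ult ≈ 1240 kPa

tan37° = 0.7536, so N_q = e^(π×0.7536)·tan²(63.5°) = 10.669 × 4.023 = 42.92.
Effective surcharge at the founding depth q = γ·D_f = 18.2 × 0.7 = 12.74 kPa.
q_ult = q·N_q + 0.5·γ·B·N_γ·s_γ
     = 12.74 × 42.92 + 0.5 × 18.2 × 1.3 × 66.2 × 0.89
     = 546.8 + 697 = 1243.8 kPa.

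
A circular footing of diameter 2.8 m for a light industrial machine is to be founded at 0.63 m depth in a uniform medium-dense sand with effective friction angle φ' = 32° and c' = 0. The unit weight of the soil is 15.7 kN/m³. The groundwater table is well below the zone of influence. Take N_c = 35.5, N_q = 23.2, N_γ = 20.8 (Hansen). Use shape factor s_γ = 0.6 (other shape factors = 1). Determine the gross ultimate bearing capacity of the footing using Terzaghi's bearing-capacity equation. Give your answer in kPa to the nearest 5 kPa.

Overburden at base level: q = 15.7 × 0.63 = 9.891 kPa.
Surcharge term q·N_q = 9.891 × 23.2 = 229.47 kPa; self-weight term 0.5·γ·B·N_γ·s_γ = 0.5 × 15.7 × 2.8 × 20.8 × 0.6 = 274.31 kPa.
q_ult = 229.47 + 274.31 = 503.78 kPa.

q_ult ≈ 505 kPa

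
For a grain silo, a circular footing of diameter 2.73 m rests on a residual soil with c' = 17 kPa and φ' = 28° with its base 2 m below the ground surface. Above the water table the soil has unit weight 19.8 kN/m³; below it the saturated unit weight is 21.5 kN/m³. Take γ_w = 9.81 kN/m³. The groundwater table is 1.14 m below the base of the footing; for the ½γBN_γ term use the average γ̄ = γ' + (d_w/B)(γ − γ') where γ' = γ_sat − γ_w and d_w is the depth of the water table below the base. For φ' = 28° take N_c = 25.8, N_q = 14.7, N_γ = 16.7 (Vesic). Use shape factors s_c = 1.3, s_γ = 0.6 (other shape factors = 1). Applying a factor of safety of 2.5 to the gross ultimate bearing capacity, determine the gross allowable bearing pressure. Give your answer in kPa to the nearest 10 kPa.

q = γ·D_f = 19.8 × 2 = 39.6 kPa.
γ' = 11.69 kN/m³; averaging over the depth B below the base, γ̄ = γ' + (d_w/B)(γ − γ') = 15.077 kN/m³.
c·N_c·s_c = 17 × 25.8 × 1.3 = 570.18 kPa
q·N_q = 39.6 × 14.7 = 582.12 kPa
0.5·γ·B·N_γ·s_γ = 0.5 × 15.077 × 2.73 × 16.7 × 0.6 = 206.21 kPa
q_ult = 570.18 + 582.12 + 206.21 = 1358.5 kPa.
q_all = q_ult / FS = 1358.5 / 2.5 = 543.4 kPa.

q_all ≈ 540 kPa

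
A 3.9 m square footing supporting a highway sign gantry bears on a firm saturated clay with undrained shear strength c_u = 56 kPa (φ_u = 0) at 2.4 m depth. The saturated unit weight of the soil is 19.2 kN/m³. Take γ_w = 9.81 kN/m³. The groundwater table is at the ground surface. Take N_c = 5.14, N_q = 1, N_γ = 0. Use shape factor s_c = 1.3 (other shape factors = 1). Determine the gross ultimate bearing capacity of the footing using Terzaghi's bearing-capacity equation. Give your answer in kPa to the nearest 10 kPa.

With the water table at the surface the whole profile is submerged: γ' = 19.2 − 9.81 = 9.39 kN/m³, so q = γ'·D_f = 22.536 kPa.
q_ult = c·N_c·s_c + q·N_q
     = 56 × 5.14 × 1.3 + 22.536 × 1
     = 374.19 + 22.536 = 396.73 kPa.

q_ult ≈ 400 kPa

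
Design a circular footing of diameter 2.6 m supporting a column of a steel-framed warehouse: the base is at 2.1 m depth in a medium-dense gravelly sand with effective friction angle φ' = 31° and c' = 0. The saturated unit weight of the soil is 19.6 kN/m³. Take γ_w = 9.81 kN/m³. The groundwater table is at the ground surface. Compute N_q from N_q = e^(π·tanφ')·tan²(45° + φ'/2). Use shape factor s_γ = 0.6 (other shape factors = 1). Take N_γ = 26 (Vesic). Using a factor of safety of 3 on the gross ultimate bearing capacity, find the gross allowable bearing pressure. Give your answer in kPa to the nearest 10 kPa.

N_q = e^(π·tan31°)·tan²(60.5°) = 20.63.
With the water table at the surface the whole profile is submerged: γ' = 19.6 − 9.81 = 9.79 kN/m³, so q = γ'·D_f = 20.559 kPa; the same γ' applies in the ½γBN_γ term.
q_ult = q·N_q + 0.5·γ·B·N_γ·s_γ
     = 20.559 × 20.631 + 0.5 × 9.79 × 2.6 × 26 × 0.6
     = 424.15 + 198.54 = 622.69 kPa.
q_all = 622.69 / 3 = 207.56 kPa.

q_all ≈ 210 kPa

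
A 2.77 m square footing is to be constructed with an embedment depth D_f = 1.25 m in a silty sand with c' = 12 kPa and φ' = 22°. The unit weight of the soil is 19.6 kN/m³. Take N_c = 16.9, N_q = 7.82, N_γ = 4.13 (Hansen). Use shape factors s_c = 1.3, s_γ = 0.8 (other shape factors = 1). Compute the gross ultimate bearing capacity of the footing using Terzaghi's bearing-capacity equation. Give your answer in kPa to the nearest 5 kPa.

Overburden at base level: q = 19.6 × 1.25 = 24.5 kPa.
Cohesion term c·N_c·s_c = 12 × 16.9 × 1.3 = 263.64 kPa; surcharge term q·N_q = 24.5 × 7.82 = 191.59 kPa; self-weight term 0.5·γ·B·N_γ·s_γ = 0.5 × 19.6 × 2.77 × 4.13 × 0.8 = 89.69 kPa.
q_ult = 263.64 + 191.59 + 89.69 = 544.92 kPa.

q_ult ≈ 545 kPa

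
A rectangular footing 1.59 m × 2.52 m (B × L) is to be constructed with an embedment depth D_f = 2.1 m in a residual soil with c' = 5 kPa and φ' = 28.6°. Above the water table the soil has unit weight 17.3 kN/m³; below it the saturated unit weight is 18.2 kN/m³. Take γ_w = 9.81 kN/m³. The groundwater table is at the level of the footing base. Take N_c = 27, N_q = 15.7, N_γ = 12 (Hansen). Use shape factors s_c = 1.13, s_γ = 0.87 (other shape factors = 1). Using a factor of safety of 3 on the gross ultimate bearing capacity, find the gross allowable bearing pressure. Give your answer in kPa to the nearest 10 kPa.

Overburden at base level: q = 17.3 × 2.1 = 36.33 kPa.
Below the base the soil is submerged, so the ½γBN_γ term uses γ' = 18.2 − 9.81 = 8.39 kN/m³.
Cohesion term c·N_c·s_c = 5 × 27 × 1.13 = 152.55 kPa; surcharge term q·N_q = 36.33 × 15.7 = 570.38 kPa; self-weight term 0.5·γ·B·N_γ·s_γ = 0.5 × 8.39 × 1.59 × 12 × 0.87 = 69.635 kPa.
q_ult = 152.55 + 570.38 + 69.635 = 792.57 kPa.
q_all = 792.57 / 3 = 264.19 kPa.

q_all ≈ 260 kPa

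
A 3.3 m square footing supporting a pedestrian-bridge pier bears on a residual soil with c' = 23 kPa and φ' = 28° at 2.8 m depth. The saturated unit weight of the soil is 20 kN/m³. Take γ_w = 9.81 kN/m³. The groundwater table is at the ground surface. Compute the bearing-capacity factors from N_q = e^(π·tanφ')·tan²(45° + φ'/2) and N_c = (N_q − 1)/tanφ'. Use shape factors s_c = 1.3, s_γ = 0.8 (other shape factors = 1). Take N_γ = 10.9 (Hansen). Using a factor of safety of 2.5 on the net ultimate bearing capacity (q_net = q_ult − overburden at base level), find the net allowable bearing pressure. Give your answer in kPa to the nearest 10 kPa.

q_all(net) ≈ 520 kPa

N_q = e^(π·tan28°)·tan²(59°) = 14.72; N_c = (N_q − 1)/tanφ' = 25.8.
Water table at ground surface, so effective unit weight γ' = 20 − 9.81 = 10.19 kN/m³ is used throughout; overburden q = 10.19 × 2.8 = 28.532 kPa; the same γ' applies in the ½γBN_γ term.
Cohesion term c·N_c·s_c = 23 × 25.803 × 1.3 = 771.52 kPa; surcharge term q·N_q = 28.532 × 14.72 = 419.99 kPa; self-weight term 0.5·γ·B·N_γ·s_γ = 0.5 × 10.19 × 3.3 × 10.9 × 0.8 = 146.61 kPa.
q_ult = 771.52 + 419.99 + 146.61 = 1338.1 kPa.
q_net = 1338.1 − 28.532 = 1309.6 kPa.
q_all(net) = 1309.6 / 2.5 = 523.84 kPa.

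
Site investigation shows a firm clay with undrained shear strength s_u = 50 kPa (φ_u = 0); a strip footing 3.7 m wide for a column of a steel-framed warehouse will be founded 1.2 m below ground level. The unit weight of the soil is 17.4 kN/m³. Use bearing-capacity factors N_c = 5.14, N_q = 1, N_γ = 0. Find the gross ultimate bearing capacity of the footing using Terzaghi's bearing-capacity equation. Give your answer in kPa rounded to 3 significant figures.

q_ult ≈ 278 kPa

q = γ·D_f = 17.4 × 1.2 = 20.88 kPa.
c·N_c = 50 × 5.14 = 257 kPa
q·N_q = 20.88 × 1 = 20.88 kPa
q_ult = 257 + 20.88 = 277.88 kPa.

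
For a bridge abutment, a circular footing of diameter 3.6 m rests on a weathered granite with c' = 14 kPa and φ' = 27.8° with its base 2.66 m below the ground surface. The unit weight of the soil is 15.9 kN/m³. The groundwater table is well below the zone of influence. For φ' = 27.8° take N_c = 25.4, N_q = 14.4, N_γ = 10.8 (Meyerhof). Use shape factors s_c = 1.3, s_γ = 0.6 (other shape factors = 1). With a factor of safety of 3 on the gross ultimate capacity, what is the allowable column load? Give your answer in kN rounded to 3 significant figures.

P_all ≈ 4260 kN

Overburden at base level: q = 15.9 × 2.66 = 42.294 kPa.
Cohesion term c·N_c·s_c = 14 × 25.4 × 1.3 = 462.28 kPa; surcharge term q·N_q = 42.294 × 14.4 = 609.03 kPa; self-weight term 0.5·γ·B·N_γ·s_γ = 0.5 × 15.9 × 3.6 × 10.8 × 0.6 = 185.46 kPa.
q_ult = 462.28 + 609.03 + 185.46 = 1256.8 kPa.
Gross allowable pressure q_all = 1256.8 / 3 = 418.92 kPa.
Footing area = 10.1788 m², so allowable column load = 418.92 × 10.1788 = 4264.1 kN.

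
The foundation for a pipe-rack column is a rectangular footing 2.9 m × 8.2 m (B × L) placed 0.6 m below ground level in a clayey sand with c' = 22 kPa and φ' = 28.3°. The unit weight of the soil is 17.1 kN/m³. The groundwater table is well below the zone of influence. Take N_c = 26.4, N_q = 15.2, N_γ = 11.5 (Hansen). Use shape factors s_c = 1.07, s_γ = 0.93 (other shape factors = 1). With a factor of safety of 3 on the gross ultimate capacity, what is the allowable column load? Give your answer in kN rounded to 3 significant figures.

q = γ·D_f = 17.1 × 0.6 = 10.26 kPa.
c·N_c·s_c = 22 × 26.4 × 1.07 = 621.46 kPa
q·N_q = 10.26 × 15.2 = 155.95 kPa
0.5·γ·B·N_γ·s_γ = 0.5 × 17.1 × 2.9 × 11.5 × 0.93 = 265.18 kPa
q_ult = 621.46 + 155.95 + 265.18 = 1042.6 kPa.
Gross allowable pressure q_all = 1042.6 / 3 = 347.53 kPa.
Footing area = 23.78 m², so allowable column load = 347.53 × 23.78 = 8264.3 kN.

P_all ≈ 8260 kN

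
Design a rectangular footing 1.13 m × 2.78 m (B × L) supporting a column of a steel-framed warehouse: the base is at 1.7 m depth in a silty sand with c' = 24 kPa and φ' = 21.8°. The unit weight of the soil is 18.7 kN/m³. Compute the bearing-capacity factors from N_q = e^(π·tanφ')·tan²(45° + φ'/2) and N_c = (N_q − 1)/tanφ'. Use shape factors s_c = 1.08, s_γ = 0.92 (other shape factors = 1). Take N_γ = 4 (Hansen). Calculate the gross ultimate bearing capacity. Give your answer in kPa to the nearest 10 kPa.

tan21.8° = 0.4, so N_q = e^(π×0.4)·tan²(55.9°) = 3.513 × 2.182 = 7.66.
N_c = (7.66 − 1)/tan21.8° = 16.66.
Effective surcharge at the founding depth q = γ·D_f = 18.7 × 1.7 = 31.79 kPa.
q_ult = c·N_c·s_c + q·N_q + 0.5·γ·B·N_γ·s_γ
     = 24 × 16.662 × 1.08 + 31.79 × 7.6642 + 0.5 × 18.7 × 1.13 × 4 × 0.92
     = 431.87 + 243.65 + 38.881 = 714.4 kPa.

q_ult ≈ 710 kPa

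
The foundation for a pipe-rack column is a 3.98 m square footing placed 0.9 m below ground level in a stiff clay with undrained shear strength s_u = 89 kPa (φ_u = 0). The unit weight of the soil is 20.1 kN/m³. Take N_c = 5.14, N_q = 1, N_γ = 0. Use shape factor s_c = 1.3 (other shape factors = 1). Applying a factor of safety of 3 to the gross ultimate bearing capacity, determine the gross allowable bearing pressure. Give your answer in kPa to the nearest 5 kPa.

q_all ≈ 205 kPa

Overburden at base level: q = 20.1 × 0.9 = 18.09 kPa.
Cohesion term c·N_c·s_c = 89 × 5.14 × 1.3 = 594.7 kPa; surcharge term q·N_q = 18.09 × 1 = 18.09 kPa.
q_ult = 594.7 + 18.09 = 612.79 kPa.
q_all = q_ult / FS = 612.79 / 3 = 204.26 kPa.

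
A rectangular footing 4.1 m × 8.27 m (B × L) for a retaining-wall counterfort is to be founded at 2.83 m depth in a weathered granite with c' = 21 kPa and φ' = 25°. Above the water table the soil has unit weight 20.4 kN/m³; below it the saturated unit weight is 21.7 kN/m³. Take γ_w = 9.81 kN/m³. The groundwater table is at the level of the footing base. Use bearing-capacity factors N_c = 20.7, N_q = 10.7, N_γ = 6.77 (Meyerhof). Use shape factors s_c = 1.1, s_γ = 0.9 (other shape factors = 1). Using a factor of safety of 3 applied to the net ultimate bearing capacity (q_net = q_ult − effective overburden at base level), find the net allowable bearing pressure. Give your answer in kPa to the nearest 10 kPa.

Overburden at base level: q = 20.4 × 2.83 = 57.732 kPa.
Below the base the soil is submerged, so the ½γBN_γ term uses γ' = 21.7 − 9.81 = 11.89 kN/m³.
Cohesion term c·N_c·s_c = 21 × 20.7 × 1.1 = 478.17 kPa; surcharge term q·N_q = 57.732 × 10.7 = 617.73 kPa; self-weight term 0.5·γ·B·N_γ·s_γ = 0.5 × 11.89 × 4.1 × 6.77 × 0.9 = 148.51 kPa.
q_ult = 478.17 + 617.73 + 148.51 = 1244.4 kPa.
Net ultimate: q_net = 1244.4 − 57.732 = 1186.7 kPa.
q_all(net) = 1186.7 / 3 = 395.56 kPa.

q_all(net) ≈ 400 kPa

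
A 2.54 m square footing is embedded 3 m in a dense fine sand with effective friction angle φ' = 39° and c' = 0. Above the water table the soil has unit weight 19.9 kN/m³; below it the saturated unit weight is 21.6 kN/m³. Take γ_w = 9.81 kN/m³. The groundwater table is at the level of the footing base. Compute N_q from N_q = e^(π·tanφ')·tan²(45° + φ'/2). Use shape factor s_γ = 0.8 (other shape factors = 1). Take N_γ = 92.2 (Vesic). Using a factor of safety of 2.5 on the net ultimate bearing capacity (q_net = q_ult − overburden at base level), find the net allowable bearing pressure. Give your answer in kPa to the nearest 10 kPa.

N_q = e^(π·tan39°)·tan²(64.5°) = 55.96.
Overburden at base level: q = 19.9 × 3 = 59.7 kPa.
Below the base the soil is submerged, so the ½γBN_γ term uses γ' = 21.6 − 9.81 = 11.79 kN/m³.
Surcharge term q·N_q = 59.7 × 55.957 = 3340.7 kPa; self-weight term 0.5·γ·B·N_γ·s_γ = 0.5 × 11.79 × 2.54 × 92.2 × 0.8 = 1104.4 kPa.
q_ult = 3340.7 + 1104.4 = 4445.1 kPa.
q_net = 4445.1 − 59.7 = 4385.4 kPa.
q_all(net) = 4385.4 / 2.5 = 1754.2 kPa.

q_all(net) ≈ 1750 kPa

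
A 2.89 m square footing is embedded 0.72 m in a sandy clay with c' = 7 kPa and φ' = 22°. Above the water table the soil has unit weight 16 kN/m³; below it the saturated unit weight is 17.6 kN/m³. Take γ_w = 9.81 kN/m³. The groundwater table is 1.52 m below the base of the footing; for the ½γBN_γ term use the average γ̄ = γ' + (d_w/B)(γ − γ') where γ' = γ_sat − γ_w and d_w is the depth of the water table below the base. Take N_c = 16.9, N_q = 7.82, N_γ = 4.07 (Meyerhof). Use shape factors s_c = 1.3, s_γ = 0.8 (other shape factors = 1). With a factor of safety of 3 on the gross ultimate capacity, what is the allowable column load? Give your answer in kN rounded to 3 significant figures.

P_all ≈ 838 kN

q = γ·D_f = 16 × 0.72 = 11.52 kPa.
γ' = 7.79 kN/m³; averaging over the depth B below the base, γ̄ = γ' + (d_w/B)(γ − γ') = 12.108 kN/m³.
c·N_c·s_c = 7 × 16.9 × 1.3 = 153.79 kPa
q·N_q = 11.52 × 7.82 = 90.086 kPa
0.5·γ·B·N_γ·s_γ = 0.5 × 12.108 × 2.89 × 4.07 × 0.8 = 56.967 kPa
q_ult = 153.79 + 90.086 + 56.967 = 300.84 kPa.
Gross allowable pressure q_all = 300.84 / 3 = 100.28 kPa.
Footing area = 8.3521 m², so allowable column load = 100.28 × 8.3521 = 837.56 kN.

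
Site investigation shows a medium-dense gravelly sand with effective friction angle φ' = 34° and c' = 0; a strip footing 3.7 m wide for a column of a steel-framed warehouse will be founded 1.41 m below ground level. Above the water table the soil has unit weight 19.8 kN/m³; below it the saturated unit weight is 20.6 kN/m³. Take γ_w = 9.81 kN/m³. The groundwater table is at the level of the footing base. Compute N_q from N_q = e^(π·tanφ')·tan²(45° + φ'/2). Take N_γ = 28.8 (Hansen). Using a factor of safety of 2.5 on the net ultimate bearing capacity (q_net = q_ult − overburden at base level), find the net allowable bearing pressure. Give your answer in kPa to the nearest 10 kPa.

q_all(net) ≈ 550 kPa

N_q = e^(π·tan34°)·tan²(62°) = 29.44.
Effective surcharge at the founding depth q = γ·D_f = 19.8 × 1.41 = 27.918 kPa.
The water table coincides with the base, so in the self-weight term γ → γ' = 10.79 kN/m³.
q_ult = q·N_q + 0.5·γ·B·N_γ
     = 27.918 × 29.44 + 0.5 × 10.79 × 3.7 × 28.8
     = 821.9 + 574.89 = 1396.8 kPa.
q_net = 1396.8 − 27.918 = 1368.9 kPa.
q_all(net) = 1368.9 / 2.5 = 547.55 kPa.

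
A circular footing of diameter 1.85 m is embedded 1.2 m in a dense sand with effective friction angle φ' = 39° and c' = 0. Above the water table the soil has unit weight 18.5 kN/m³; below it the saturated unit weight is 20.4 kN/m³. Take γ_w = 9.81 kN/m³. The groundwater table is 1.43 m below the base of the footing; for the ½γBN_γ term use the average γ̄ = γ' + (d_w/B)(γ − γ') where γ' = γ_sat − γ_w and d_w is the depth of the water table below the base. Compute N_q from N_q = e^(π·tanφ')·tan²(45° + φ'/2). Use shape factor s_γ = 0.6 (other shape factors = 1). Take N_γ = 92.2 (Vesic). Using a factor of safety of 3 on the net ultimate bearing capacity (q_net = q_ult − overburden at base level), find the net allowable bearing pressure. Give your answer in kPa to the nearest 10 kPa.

q_all(net) ≈ 690 kPa

N_q = e^(π·tan39°)·tan²(64.5°) = 55.96.
Effective surcharge at the founding depth q = γ·D_f = 18.5 × 1.2 = 22.2 kPa.
With d_w = 1.43 m < B, γ̄ = 10.59 + (1.43/1.85) × (18.5 − 10.59) = 16.704 kN/m³.
q_ult = q·N_q + 0.5·γ·B·N_γ·s_γ
     = 22.2 × 55.957 + 0.5 × 16.704 × 1.85 × 92.2 × 0.6
     = 1242.3 + 854.77 = 2097 kPa.
q_net = 2097 − 22.2 = 2074.8 kPa.
q_all(net) = 2074.8 / 3 = 691.61 kPa.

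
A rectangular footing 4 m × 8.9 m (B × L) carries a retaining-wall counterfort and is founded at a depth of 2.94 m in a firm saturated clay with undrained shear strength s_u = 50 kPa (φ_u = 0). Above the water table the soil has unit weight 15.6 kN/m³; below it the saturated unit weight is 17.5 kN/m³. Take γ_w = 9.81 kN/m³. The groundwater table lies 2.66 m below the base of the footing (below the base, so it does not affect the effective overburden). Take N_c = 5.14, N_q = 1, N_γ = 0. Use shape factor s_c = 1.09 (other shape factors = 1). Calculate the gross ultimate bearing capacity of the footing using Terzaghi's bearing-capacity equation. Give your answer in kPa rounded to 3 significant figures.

q_ult ≈ 326 kPa

Overburden at base level: q = 15.6 × 2.94 = 45.864 kPa.
Cohesion term c·N_c·s_c = 50 × 5.14 × 1.09 = 280.13 kPa; surcharge term q·N_q = 45.864 × 1 = 45.864 kPa.
q_ult = 280.13 + 45.864 = 325.99 kPa.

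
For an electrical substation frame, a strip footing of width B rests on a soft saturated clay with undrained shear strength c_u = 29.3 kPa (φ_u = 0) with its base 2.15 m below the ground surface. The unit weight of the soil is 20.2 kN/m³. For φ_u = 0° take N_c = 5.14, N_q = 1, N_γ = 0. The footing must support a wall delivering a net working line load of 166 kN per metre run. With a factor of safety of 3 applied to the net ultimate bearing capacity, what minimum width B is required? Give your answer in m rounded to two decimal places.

B = 3.31 m

Overburden at base level: q = 20.2 × 2.15 = 43.43 kPa.
Cohesion term c·N_c = 29.3 × 5.14 = 150.6 kPa; surcharge term q·N_q = 43.43 × 1 = 43.43 kPa.
q_ult = 150.6 + 43.43 = 194.03 kPa.
For φ = 0 the ½γBN_γ term vanishes, so q_ult is independent of B. q_net = 194.03 − 43.43 = 150.6 kPa; q_all(net) = 150.6/3 = 50.201 kPa.
Required width B = w / q_all(net) = 166 / 50.201 = 3.307 m.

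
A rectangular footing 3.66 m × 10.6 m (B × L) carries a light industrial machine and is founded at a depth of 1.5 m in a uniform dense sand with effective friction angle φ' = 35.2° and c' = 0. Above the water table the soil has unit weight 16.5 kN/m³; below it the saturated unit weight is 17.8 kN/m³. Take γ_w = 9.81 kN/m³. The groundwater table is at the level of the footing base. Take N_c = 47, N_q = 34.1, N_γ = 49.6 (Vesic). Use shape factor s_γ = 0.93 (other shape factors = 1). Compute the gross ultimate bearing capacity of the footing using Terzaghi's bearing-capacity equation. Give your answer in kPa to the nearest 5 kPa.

q_ult ≈ 1520 kPa

Effective surcharge at the founding depth q = γ·D_f = 16.5 × 1.5 = 24.75 kPa.
The water table coincides with the base, so in the self-weight term γ → γ' = 7.99 kN/m³.
q_ult = q·N_q + 0.5·γ·B·N_γ·s_γ
     = 24.75 × 34.1 + 0.5 × 7.99 × 3.66 × 49.6 × 0.93
     = 843.98 + 674.47 = 1518.4 kPa.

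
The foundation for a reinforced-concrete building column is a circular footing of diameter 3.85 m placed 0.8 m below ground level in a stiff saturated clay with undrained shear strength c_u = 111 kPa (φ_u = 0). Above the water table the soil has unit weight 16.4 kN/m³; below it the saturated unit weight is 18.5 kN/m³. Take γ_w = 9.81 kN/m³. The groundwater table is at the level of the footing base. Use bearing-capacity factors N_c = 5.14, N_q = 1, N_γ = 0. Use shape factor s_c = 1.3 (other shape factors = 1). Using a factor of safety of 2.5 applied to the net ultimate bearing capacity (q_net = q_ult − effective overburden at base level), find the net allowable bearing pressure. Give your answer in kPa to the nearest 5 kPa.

q_all(net) ≈ 295 kPa

Overburden at base level: q = 16.4 × 0.8 = 13.12 kPa.
Cohesion term c·N_c·s_c = 111 × 5.14 × 1.3 = 741.7 kPa; surcharge term q·N_q = 13.12 × 1 = 13.12 kPa.
q_ult = 741.7 + 13.12 = 754.82 kPa.
Net ultimate: q_net = 754.82 − 13.12 = 741.7 kPa.
q_all(net) = 741.7 / 2.5 = 296.68 kPa.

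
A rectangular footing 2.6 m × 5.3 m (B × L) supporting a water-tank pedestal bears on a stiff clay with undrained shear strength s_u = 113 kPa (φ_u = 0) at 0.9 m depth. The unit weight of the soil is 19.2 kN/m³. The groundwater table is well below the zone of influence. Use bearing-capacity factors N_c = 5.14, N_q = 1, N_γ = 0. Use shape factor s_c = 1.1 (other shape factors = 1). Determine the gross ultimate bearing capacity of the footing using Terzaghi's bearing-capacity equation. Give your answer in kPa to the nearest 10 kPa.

Overburden at base level: q = 19.2 × 0.9 = 17.28 kPa.
Cohesion term c·N_c·s_c = 113 × 5.14 × 1.1 = 638.9 kPa; surcharge term q·N_q = 17.28 × 1 = 17.28 kPa.
q_ult = 638.9 + 17.28 = 656.18 kPa.

q_ult ≈ 660 kPa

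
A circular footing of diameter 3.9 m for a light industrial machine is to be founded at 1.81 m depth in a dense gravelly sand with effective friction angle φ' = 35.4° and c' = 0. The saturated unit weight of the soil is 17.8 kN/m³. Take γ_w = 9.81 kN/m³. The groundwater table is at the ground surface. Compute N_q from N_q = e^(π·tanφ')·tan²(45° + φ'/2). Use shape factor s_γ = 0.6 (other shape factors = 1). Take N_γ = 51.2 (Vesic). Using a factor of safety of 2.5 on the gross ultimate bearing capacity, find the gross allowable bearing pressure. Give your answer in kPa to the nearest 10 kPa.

N_q = e^(π·tan35.4°)·tan²(62.7°) = 35.
γ' = 17.8 − 9.81 = 7.99 kN/m³ (submerged throughout). q = 7.99 × 1.81 = 14.462 kPa; the same γ' applies in the ½γBN_γ term.
q·N_q = 14.462 × 35.001 = 506.18 kPa
0.5·γ·B·N_γ·s_γ = 0.5 × 7.99 × 3.9 × 51.2 × 0.6 = 478.63 kPa
q_ult = 506.18 + 478.63 = 984.81 kPa.
q_all = 984.81 / 2.5 = 393.93 kPa.

q_all ≈ 390 kPa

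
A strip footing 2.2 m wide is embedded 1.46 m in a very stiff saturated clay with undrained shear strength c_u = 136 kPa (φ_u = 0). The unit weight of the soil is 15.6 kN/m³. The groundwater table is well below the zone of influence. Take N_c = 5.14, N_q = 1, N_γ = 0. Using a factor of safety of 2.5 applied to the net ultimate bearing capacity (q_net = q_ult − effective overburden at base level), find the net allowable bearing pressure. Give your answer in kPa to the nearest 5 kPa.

q_all(net) ≈ 280 kPa

Overburden at base level: q = 15.6 × 1.46 = 22.776 kPa.
Cohesion term c·N_c = 136 × 5.14 = 699.04 kPa; surcharge term q·N_q = 22.776 × 1 = 22.776 kPa.
q_ult = 699.04 + 22.776 = 721.82 kPa.
Net ultimate: q_net = 721.82 − 22.776 = 699.04 kPa.
q_all(net) = 699.04 / 2.5 = 279.62 kPa.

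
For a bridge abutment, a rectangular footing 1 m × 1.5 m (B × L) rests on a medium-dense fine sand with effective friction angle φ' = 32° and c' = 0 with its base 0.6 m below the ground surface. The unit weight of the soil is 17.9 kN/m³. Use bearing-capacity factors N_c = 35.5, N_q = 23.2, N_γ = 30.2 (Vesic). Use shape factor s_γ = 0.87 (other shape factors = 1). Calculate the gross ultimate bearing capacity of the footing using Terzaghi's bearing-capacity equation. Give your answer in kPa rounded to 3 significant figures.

q_ult ≈ 484 kPa

q = γ·D_f = 17.9 × 0.6 = 10.74 kPa.
q·N_q = 10.74 × 23.2 = 249.17 kPa
0.5·γ·B·N_γ·s_γ = 0.5 × 17.9 × 1 × 30.2 × 0.87 = 235.15 kPa
q_ult = 249.17 + 235.15 = 484.32 kPa.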